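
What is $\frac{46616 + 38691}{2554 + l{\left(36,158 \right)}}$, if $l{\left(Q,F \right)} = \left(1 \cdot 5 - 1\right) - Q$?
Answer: $\frac{85307}{2522} \approx 33.825$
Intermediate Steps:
$l{\left(Q,F \right)} = 4 - Q$ ($l{\left(Q,F \right)} = \left(5 - 1\right) - Q = 4 - Q$)
$\frac{46616 + 38691}{2554 + l{\left(36,158 \right)}} = \frac{46616 + 38691}{2554 + \left(4 - 36\right)} = \frac{85307}{2554 + \left(4 - 36\right)} = \frac{85307}{2554 - 32} = \frac{85307}{2522}$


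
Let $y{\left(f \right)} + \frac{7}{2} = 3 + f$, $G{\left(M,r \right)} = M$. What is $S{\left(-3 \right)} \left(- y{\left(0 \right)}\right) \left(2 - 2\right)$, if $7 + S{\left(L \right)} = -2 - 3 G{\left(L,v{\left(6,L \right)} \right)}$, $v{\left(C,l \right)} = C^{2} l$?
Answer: $0$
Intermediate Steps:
$v{\left(C,l \right)} = l C^{2}$
$y{\left(f \right)} = - \frac{1}{2} + f$ ($y{\left(f \right)} = - \frac{7}{2} + \left(3 + f\right) = - \frac{1}{2} + f$)
$S{\left(L \right)} = -9 - 3 L$ ($S{\left(L \right)} = -7 - \left(2 + 3 L\right) = -9 - 3 L$)
$S{\left(-3 \right)} \left(- y{\left(0 \right)}\right) \left(2 - 2\right) = \left(-9 - -9\right) \left(- (- \frac{1}{2} + 0)\right) \left(2 - 2\right) = \left(-9 + 9\right) \left(\left(-1\right) \left(- \frac{1}{2}\right)\right) 0 = 0 \cdot \frac{1}{2} \cdot 0 = 0 \cdot 0 = 0$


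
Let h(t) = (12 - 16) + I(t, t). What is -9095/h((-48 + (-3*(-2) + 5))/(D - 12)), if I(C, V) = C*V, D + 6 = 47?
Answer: 1529779/399 ≈ 3834.0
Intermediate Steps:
D = 41 (D = -6 + 47 = 41)
h(t) = -4 + t² (h(t) = (12 - 16) + t*t = -4 + t²)
-9095/h((-48 + (-3*(-2) + 5))/(D - 12)) = -9095/(-4 + ((-48 + (-3*(-2) + 5))/(41 - 12))²) = -9095/(-4 + ((-48 + (6 + 5))/29)²) = -9095/(-4 + ((-48 + 11)*(1/29))²) = -9095/(-4 + (-37*1/29)²) = -9095/(-4 + (-37/29)²) = -9095/(-4 + 1369/841) = -9095/(-1995/841) = -9095*(-841/1995) = 1529779/399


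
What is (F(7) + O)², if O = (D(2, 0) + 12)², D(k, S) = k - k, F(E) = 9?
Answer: 23409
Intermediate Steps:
D(k, S) = 0
O = 144 (O = (0 + 12)² = 12² = 144)
(F(7) + O)² = (9 + 144)² = 153² = 23409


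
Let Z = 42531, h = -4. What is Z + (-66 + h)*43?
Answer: 39521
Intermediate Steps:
Z + (-66 + h)*43 = 42531 + (-66 - 4)*43 = 42531 - 70*43 = 42531 - 3010 = 39521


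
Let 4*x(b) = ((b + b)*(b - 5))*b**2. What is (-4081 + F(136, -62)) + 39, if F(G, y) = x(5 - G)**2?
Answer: 23369294379151302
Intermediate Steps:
x(b) = b**3*(-5 + b)/2 (x(b) = (((b + b)*(b - 5))*b**2)/4 = (((2*b)*(-5 + b))*b**2)/4 = ((2*b*(-5 + b))*b**2)/4 = (2*b**3*(-5 + b))/4 = b**3*(-5 + b)/2)
F(G, y) = G**2*(5 - G)**6/4 (F(G, y) = ((5 - G)**3*(-5 + (5 - G))/2)**2 = ((5 - G)**3*(-G)/2)**2 = (-G*(5 - G)**3/2)**2 = G**2*(5 - G)**6/4)
(-4081 + F(136, -62)) + 39 = (-4081 + (1/4)*136**2*(-5 + 136)**6) + 39 = (-4081 + (1/4)*18496*131**6) + 39 = (-4081 + (1/4)*18496*5053913144281) + 39 = (-4081 + 23369294379155344) + 39 = 23369294379151263 + 39 = 23369294379151302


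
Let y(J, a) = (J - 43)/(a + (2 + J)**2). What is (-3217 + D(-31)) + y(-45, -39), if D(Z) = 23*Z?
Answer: -3556694/905 ≈ -3930.0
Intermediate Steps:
y(J, a) = (-43 + J)/(a + (2 + J)**2)
(-3217 + D(-31)) + y(-45, -39) = (-3217 + 23*(-31)) + (-43 - 45)/(-39 + (2 - 45)**2) = (-3217 - 713) - 88/(-39 + (-43)**2) = -3930 - 88/(-39 + 1849) = -3930 - 88/1810 = -3930 + (1/1810)*(-88) = -3930 - 44/905 = -3556694/905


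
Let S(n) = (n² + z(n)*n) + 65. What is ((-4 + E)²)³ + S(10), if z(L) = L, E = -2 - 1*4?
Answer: 1000265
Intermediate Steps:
E = -6 (E = -2 - 4 = -6)
S(n) = 65 + 2*n² (S(n) = (n² + n*n) + 65 = (n² + n²) + 65 = 2*n² + 65 = 65 + 2*n²)
((-4 + E)²)³ + S(10) = ((-4 - 6)²)³ + (65 + 2*10²) = ((-10)²)³ + (65 + 2*100) = 100³ + (65 + 200) = 1000000 + 265 = 1000265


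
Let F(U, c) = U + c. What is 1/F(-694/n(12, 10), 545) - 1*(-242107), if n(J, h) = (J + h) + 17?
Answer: 4977962066/20561 ≈ 2.4211e+5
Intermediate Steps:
n(J, h) = 17 + J + h
1/F(-694/n(12, 10), 545) - 1*(-242107) = 1/(-694/(17 + 12 + 10) + 545) - 1*(-242107) = 1/(-694/39 + 545) + 242107 = 1/(20561/39) + 242107 = 39/20561 + 242107 = 4977962066/20561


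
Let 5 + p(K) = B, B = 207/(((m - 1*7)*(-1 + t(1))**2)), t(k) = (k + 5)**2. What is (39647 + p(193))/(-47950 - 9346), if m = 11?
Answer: -194246007/280750400 ≈ -0.69188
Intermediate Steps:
t(k) = (5 + k)**2
B = 207/4900 (B = 207/(((11 - 1*7)*(-1 + (5 + 1)**2)**2)) = 207/(((11 - 7)*(-1 + 6**2)**2)) = 207/((4*(-1 + 36)**2)) = 207/((4*35**2)) = 207/((4*1225)) = 207/4900 ≈ 0.042245)
p(K) = -24293/4900 (p(K) = -5 + 207/4900 = -24293/4900)
(39647 + p(193))/(-47950 - 9346) = (39647 - 24293/4900)/(-47950 - 9346) = (194246007/4900)/(-57296) = (194246007/4900)*(-1/57296) = -194246007/280750400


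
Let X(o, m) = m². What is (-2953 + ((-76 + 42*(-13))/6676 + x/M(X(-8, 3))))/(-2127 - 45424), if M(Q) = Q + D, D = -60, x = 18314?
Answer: 563860807/8094987138 ≈ 0.069656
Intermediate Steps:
M(Q) = -60 + Q (M(Q) = Q - 60 = -60 + Q)
(-2953 + ((-76 + 42*(-13))/6676 + x/M(X(-8, 3))))/(-2127 - 45424) = (-2953 + ((-76 + 42*(-13))/6676 + 18314/(-60 + 3²)))/(-2127 - 45424) = (-2953 + ((-76 - 546)*(1/6676) + 18314/(-60 + 9)))/(-47551) = (-2953 + (-622*1/6676 + 18314/(-51)))*(-1/47551) = (-2953 + (-311/3338 + 18314*(-1/51)))*(-1/47551) = (-2953 + (-311/3338 - 18314/51))*(-1/47551) = (-2953 - 61147993/170238)*(-1/47551) = -563860807/170238*(-1/47551) = 563860807/8094987138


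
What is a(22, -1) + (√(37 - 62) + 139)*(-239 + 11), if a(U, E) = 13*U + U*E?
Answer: -31428 - 1140*I ≈ -31428.0 - 1140.0*I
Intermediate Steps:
a(U, E) = 13*U + E*U
a(22, -1) + (√(37 - 62) + 139)*(-239 + 11) = 22*(13 - 1) + (√(37 - 62) + 139)*(-239 + 11) = 22*12 + (√(-25) + 139)*(-228) = 264 + (5*I + 139)*(-228) = 264 + (139 + 5*I)*(-228) = 264 + (-31692 - 1140*I) = -31428 - 1140*I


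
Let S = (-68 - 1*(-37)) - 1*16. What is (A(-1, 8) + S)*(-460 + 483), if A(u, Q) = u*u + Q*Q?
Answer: 414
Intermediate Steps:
A(u, Q) = Q² + u² (A(u, Q) = u² + Q² = Q² + u²)
S = -47 (S = (-68 + 37) - 16 = -31 - 16 = -47)
(A(-1, 8) + S)*(-460 + 483) = ((8² + (-1)²) - 47)*(-460 + 483) = ((64 + 1) - 47)*23 = (65 - 47)*23 = 18*23 = 414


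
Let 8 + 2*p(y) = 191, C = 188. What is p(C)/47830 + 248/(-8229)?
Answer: -22217773/787186140 ≈ -0.028224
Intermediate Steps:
p(y) = 183/2 (p(y) = -4 + (½)*191 = -4 + 191/2 = 183/2)
p(C)/47830 + 248/(-8229) = (183/2)/47830 + 248/(-8229) = (183/2)*(1/47830) + 248*(-1/8229) = 183/95660 - 248/8229 = -22217773/787186140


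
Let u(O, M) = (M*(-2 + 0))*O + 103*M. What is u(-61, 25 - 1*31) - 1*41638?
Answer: -42988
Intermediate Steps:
u(O, M) = 103*M - 2*M*O (u(O, M) = (M*(-2))*O + 103*M = (-2*M)*O + 103*M = -2*M*O + 103*M = 103*M - 2*M*O)
u(-61, 25 - 1*31) - 1*41638 = (25 - 1*31)*(103 - 2*(-61)) - 1*41638 = (25 - 31)*(103 + 122) - 41638 = -6*225 - 41638 = -1350 - 41638 = -42988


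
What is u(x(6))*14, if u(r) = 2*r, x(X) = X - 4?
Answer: 56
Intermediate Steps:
x(X) = -4 + X
u(x(6))*14 = (2*(-4 + 6))*14 = (2*2)*14 = 4*14 = 56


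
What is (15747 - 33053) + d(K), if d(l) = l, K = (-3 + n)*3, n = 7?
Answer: -17294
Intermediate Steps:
K = 12 (K = (-3 + 7)*3 = 4*3 = 12)
(15747 - 33053) + d(K) = (15747 - 33053) + 12 = -17306 + 12 = -17294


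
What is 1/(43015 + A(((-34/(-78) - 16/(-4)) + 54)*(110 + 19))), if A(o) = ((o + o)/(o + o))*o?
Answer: 13/657192 ≈ 1.9781e-5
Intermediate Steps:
A(o) = o (A(o) = ((2*o)/((2*o)))*o = ((2*o)*(1/(2*o)))*o = 1*o = o)
1/(43015 + A(((-34/(-78) - 16/(-4)) + 54)*(110 + 19))) = 1/(43015 + ((-34/(-78) - 16/(-4)) + 54)*(110 + 19)) = 1/(43015 + ((-34*(-1/78) - 16*(-1/4)) + 54)*129) = 1/(43015 + ((17/39 + 4) + 54)*129) = 1/(43015 + (173/39 + 54)*129) = 1/(43015 + (2279/39)*129) = 1/(43015 + 97997/13) = 1/(657192/13) = 13/657192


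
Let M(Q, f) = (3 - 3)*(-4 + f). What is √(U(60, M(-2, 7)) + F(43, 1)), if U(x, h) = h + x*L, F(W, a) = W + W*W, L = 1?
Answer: 4*√122 ≈ 44.181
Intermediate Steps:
M(Q, f) = 0 (M(Q, f) = 0*(-4 + f) = 0)
F(W, a) = W + W²
U(x, h) = h + x (U(x, h) = h + x*1 = h + x)
√(U(60, M(-2, 7)) + F(43, 1)) = √((0 + 60) + 43*(1 + 43)) = √(60 + 43*44) = √(60 + 1892) = √1952 = 4*√122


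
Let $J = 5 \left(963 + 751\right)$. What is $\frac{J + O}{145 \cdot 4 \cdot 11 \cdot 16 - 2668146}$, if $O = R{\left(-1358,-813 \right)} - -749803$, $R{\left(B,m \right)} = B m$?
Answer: $- \frac{1862427}{2566066} \approx -0.72579$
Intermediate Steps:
$J = 8570$ ($J = 5 \cdot 1714 = 8570$)
$O = 1853857$ ($O = \left(-1358\right) \left(-813\right) - -749803 = 1104054 + 749803 = 1853857$)
$\frac{J + O}{145 \cdot 4 \cdot 11 \cdot 16 - 2668146} = \frac{8570 + 1853857}{145 \cdot 4 \cdot 11 \cdot 16 - 2668146} = \frac{1862427}{145 \cdot 44 \cdot 16 - 2668146} = \frac{1862427}{6380 \cdot 16 - 2668146} = \frac{1862427}{102080 - 2668146} = \frac{1862427}{-2566066} = 1862427 \left(- \frac{1}{2566066}\right) = - \frac{1862427}{2566066}$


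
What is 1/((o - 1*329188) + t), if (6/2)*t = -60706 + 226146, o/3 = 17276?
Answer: -3/666640 ≈ -4.5002e-6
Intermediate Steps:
o = 51828 (o = 3*17276 = 51828)
t = 165440/3 (t = (-60706 + 226146)/3 = (⅓)*165440 = 165440/3 ≈ 55147.)
1/((o - 1*329188) + t) = 1/((51828 - 1*329188) + 165440/3) = 1/((51828 - 329188) + 165440/3) = 1/(-277360 + 165440/3) = 1/(-666640/3) = -3/666640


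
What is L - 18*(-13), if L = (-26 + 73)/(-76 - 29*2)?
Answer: 31309/134 ≈ 233.65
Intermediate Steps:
L = -47/134 (L = 47/(-76 - 58) = 47/(-134) = 47*(-1/134) = -47/134 ≈ -0.35075)
L - 18*(-13) = -47/134 - 18*(-13) = -47/134 + 234 = 31309/134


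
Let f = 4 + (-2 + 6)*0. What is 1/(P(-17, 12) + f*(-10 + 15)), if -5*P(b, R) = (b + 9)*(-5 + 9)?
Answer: 5/132 ≈ 0.037879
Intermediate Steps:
f = 4 (f = 4 + 4*0 = 4 + 0 = 4)
P(b, R) = -36/5 - 4*b/5 (P(b, R) = -(b + 9)*(-5 + 9)/5 = -(9 + b)*4/5 = -(36 + 4*b)/5 = -36/5 - 4*b/5)
1/(P(-17, 12) + f*(-10 + 15)) = 1/((-36/5 - 4/5*(-17)) + 4*(-10 + 15)) = 1/((-36/5 + 68/5) + 4*5) = 1/(32/5 + 20) = 1/(132/5) = 5/132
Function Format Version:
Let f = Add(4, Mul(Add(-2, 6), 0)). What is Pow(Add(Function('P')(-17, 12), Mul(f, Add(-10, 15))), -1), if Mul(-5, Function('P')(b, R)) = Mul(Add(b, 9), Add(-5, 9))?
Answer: Rational(5, 132) ≈ 0.037879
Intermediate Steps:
f = 4 (f = Add(4, Mul(4, 0)) = Add(4, 0) = 4)
Function('P')(b, R) = Add(Rational(-36, 5), Mul(Rational(-4, 5), b)) (Function('P')(b, R) = Mul(Rational(-1, 5), Mul(Add(b, 9), Add(-5, 9))) = Mul(Rational(-1, 5), Mul(Add(9, b), 4)) = Mul(Rational(-1, 5), Add(36, Mul(4, b))) = Add(Rational(-36, 5), Mul(Rational(-4, 5), b)))
Pow(Add(Function('P')(-17, 12), Mul(f, Add(-10, 15))), -1) = Pow(Add(Add(Rational(-36, 5), Mul(Rational(-4, 5), -17)), Mul(4, Add(-10, 15))), -1) = Pow(Add(Add(Rational(-36, 5), Rational(68, 5)), Mul(4, 5)), -1) = Pow(Add(Rational(32, 5), 20), -1) = Pow(Rational(132, 5), -1) = Rational(5, 132)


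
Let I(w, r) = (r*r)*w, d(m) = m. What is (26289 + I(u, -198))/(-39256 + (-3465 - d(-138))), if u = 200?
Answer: -7867089/42583 ≈ -184.75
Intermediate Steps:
I(w, r) = w*r**2 (I(w, r) = r**2*w = w*r**2)
(26289 + I(u, -198))/(-39256 + (-3465 - d(-138))) = (26289 + 200*(-198)**2)/(-39256 + (-3465 - 1*(-138))) = (26289 + 200*39204)/(-39256 + (-3465 + 138)) = (26289 + 7840800)/(-39256 - 3327) = 7867089/(-42583) = 7867089*(-1/42583) = -7867089/42583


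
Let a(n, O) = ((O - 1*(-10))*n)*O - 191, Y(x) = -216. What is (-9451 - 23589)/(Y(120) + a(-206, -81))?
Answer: 33040/1185113 ≈ 0.027879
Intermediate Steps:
a(n, O) = -191 + O*n*(10 + O) (a(n, O) = ((O + 10)*n)*O - 191 = ((10 + O)*n)*O - 191 = (n*(10 + O))*O - 191 = O*n*(10 + O) - 191 = -191 + O*n*(10 + O))
(-9451 - 23589)/(Y(120) + a(-206, -81)) = (-9451 - 23589)/(-216 + (-191 - 206*(-81)² + 10*(-81)*(-206))) = -33040/(-216 + (-191 - 206*6561 + 166860)) = -33040/(-216 + (-191 - 1351566 + 166860)) = -33040/(-216 - 1184897) = -33040/(-1185113) = -33040*(-1/1185113) = 33040/1185113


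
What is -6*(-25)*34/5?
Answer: 1020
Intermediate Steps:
-6*(-25)*34/5 = -(-150)*34*(1/5) = -(-150)*34/5 = -1*(-1020) = 1020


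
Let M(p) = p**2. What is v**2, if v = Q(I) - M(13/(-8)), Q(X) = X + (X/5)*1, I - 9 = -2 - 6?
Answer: 212521/102400 ≈ 2.0754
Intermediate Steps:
I = 1 (I = 9 + (-2 - 6) = 9 - 8 = 1)
Q(X) = 6*X/5 (Q(X) = X + (X*(1/5))*1 = X + (X/5)*1 = X + X/5 = 6*X/5)
v = -461/320 (v = (6/5)*1 - (13/(-8))**2 = 6/5 - (13*(-1/8))**2 = 6/5 - (-13/8)**2 = 6/5 - 1*169/64 = 6/5 - 169/64 = -461/320 ≈ -1.4406)
v**2 = (-461/320)**2 = 212521/102400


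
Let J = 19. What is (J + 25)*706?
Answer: 31064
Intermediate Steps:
(J + 25)*706 = (19 + 25)*706 = 44*706 = 31064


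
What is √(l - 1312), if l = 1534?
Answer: √222 ≈ 14.900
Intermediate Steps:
√(l - 1312) = √(1534 - 1312) = √222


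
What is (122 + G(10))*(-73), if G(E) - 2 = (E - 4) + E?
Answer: -10220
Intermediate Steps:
G(E) = -2 + 2*E (G(E) = 2 + ((E - 4) + E) = 2 + ((-4 + E) + E) = 2 + (-4 + 2*E) = -2 + 2*E)
(122 + G(10))*(-73) = (122 + (-2 + 2*10))*(-73) = (122 + (-2 + 20))*(-73) = (122 + 18)*(-73) = 140*(-73) = -10220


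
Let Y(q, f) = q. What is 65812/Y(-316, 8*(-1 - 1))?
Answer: -16453/79 ≈ -208.27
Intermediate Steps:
65812/Y(-316, 8*(-1 - 1)) = 65812/(-316) = 65812*(-1/316) = -16453/79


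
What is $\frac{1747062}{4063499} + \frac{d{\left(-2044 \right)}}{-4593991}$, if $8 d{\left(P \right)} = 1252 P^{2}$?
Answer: $- \frac{2648880578532574}{18667677834509} \approx -141.9$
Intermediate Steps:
$d{\left(P \right)} = \frac{313 P^{2}}{2}$ ($d{\left(P \right)} = \frac{1252 P^{2}}{8} = \frac{313 P^{2}}{2}$)
$\frac{1747062}{4063499} + \frac{d{\left(-2044 \right)}}{-4593991} = \frac{1747062}{4063499} + \frac{\frac{313}{2} \left(-2044\right)^{2}}{-4593991} = 1747062 \cdot \frac{1}{4063499} + \frac{313}{2} \cdot 4177936 \left(- \frac{1}{4593991}\right) = \frac{1747062}{4063499} + 653846984 \left(- \frac{1}{4593991}\right) = \frac{1747062}{4063499} - \frac{653846984}{4593991} = - \frac{2648880578532574}{18667677834509}$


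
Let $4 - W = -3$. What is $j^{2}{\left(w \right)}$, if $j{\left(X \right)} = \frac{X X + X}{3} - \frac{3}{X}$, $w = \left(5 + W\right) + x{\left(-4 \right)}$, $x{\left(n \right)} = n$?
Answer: $\frac{35721}{64} \approx 558.14$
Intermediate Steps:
$W = 7$ ($W = 4 - -3 = 4 + 3 = 7$)
$w = 8$ ($w = \left(5 + 7\right) - 4 = 12 - 4 = 8$)
$j{\left(X \right)} = - \frac{3}{X} + \frac{X}{3} + \frac{X^{2}}{3}$ ($j{\left(X \right)} = \left(X^{2} + X\right) \frac{1}{3} - \frac{3}{X} = \left(X + X^{2}\right) \frac{1}{3} - \frac{3}{X} = \left(\frac{X}{3} + \frac{X^{2}}{3}\right) - \frac{3}{X} = - \frac{3}{X} + \frac{X}{3} + \frac{X^{2}}{3}$)
$j^{2}{\left(w \right)} = \left(\frac{-9 + 8^{2} \left(1 + 8\right)}{3 \cdot 8}\right)^{2} = \left(\frac{1}{3} \cdot \frac{1}{8} \left(-9 + 64 \cdot 9\right)\right)^{2} = \left(\frac{1}{3} \cdot \frac{1}{8} \left(-9 + 576\right)\right)^{2} = \left(\frac{1}{3} \cdot \frac{1}{8} \cdot 567\right)^{2} = \left(\frac{189}{8}\right)^{2} = \frac{35721}{64}$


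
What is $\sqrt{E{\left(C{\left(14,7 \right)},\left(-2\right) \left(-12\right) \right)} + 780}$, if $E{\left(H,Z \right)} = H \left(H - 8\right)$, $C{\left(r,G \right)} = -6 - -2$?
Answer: $6 \sqrt{23} \approx 28.775$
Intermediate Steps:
$C{\left(r,G \right)} = -4$ ($C{\left(r,G \right)} = -6 + 2 = -4$)
$E{\left(H,Z \right)} = H \left(-8 + H\right)$ ($E{\left(H,Z \right)} = H \left(H - 8\right) = H \left(-8 + H\right)$)
$\sqrt{E{\left(C{\left(14,7 \right)},\left(-2\right) \left(-12\right) \right)} + 780} = \sqrt{- 4 \left(-8 - 4\right) + 780} = \sqrt{\left(-4\right) \left(-12\right) + 780} = \sqrt{48 + 780} = \sqrt{828} = 6 \sqrt{23}$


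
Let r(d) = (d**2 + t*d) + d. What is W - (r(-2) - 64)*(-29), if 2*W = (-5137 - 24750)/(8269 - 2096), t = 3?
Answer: -24376199/12346 ≈ -1974.4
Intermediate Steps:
r(d) = d**2 + 4*d (r(d) = (d**2 + 3*d) + d = d**2 + 4*d)
W = -29887/12346 (W = ((-5137 - 24750)/(8269 - 2096))/2 = (-29887/6173)/2 = (-29887*1/6173)/2 = (1/2)*(-29887/6173) = -29887/12346 ≈ -2.4208)
W - (r(-2) - 64)*(-29) = -29887/12346 - (-2*(4 - 2) - 64)*(-29) = -29887/12346 - (-2*2 - 64)*(-29) = -29887/12346 - (-4 - 64)*(-29) = -29887/12346 - (-68)*(-29) = -29887/12346 - 1*1972 = -29887/12346 - 1972 = -24376199/12346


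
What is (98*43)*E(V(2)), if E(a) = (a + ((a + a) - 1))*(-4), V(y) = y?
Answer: -84280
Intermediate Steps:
E(a) = 4 - 12*a (E(a) = (a + (2*a - 1))*(-4) = (a + (-1 + 2*a))*(-4) = (-1 + 3*a)*(-4) = 4 - 12*a)
(98*43)*E(V(2)) = (98*43)*(4 - 12*2) = 4214*(4 - 24) = 4214*(-20) = -84280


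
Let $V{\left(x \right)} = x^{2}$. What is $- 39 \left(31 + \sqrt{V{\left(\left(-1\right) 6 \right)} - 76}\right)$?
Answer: $-1209 - 78 i \sqrt{10} \approx -1209.0 - 246.66 i$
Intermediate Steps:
$- 39 \left(31 + \sqrt{V{\left(\left(-1\right) 6 \right)} - 76}\right) = - 39 \left(31 + \sqrt{\left(\left(-1\right) 6\right)^{2} - 76}\right) = - 39 \left(31 + \sqrt{\left(-6\right)^{2} - 76}\right) = - 39 \left(31 + \sqrt{36 - 76}\right) = - 39 \left(31 + \sqrt{-40}\right) = - 39 \left(31 + 2 i \sqrt{10}\right) = -1209 - 78 i \sqrt{10}$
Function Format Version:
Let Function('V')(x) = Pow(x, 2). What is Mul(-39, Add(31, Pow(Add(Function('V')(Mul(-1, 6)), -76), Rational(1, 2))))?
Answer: Add(-1209, Mul(-78, I, Pow(10, Rational(1, 2)))) ≈ Add(-1209.0, Mul(-246.66, I))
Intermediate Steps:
Mul(-39, Add(31, Pow(Add(Function('V')(Mul(-1, 6)), -76), Rational(1, 2)))) = Mul(-39, Add(31, Pow(Add(Pow(Mul(-1, 6), 2), -76), Rational(1, 2)))) = Mul(-39, Add(31, Pow(Add(Pow(-6, 2), -76), Rational(1, 2)))) = Mul(-39, Add(31, Pow(Add(36, -76), Rational(1, 2)))) = Mul(-39, Add(31, Pow(-40, Rational(1, 2)))) = Mul(-39, Add(31, Mul(2, I, Pow(10, Rational(1, 2))))) = Add(-1209, Mul(-78, I, Pow(10, Rational(1, 2))))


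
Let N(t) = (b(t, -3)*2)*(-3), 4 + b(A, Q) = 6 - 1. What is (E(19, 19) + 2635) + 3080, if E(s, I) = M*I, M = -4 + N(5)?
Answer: 5525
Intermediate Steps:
b(A, Q) = 1 (b(A, Q) = -4 + (6 - 1) = -4 + 5 = 1)
N(t) = -6 (N(t) = (1*2)*(-3) = 2*(-3) = -6)
M = -10 (M = -4 - 6 = -10)
E(s, I) = -10*I
(E(19, 19) + 2635) + 3080 = (-10*19 + 2635) + 3080 = (-190 + 2635) + 3080 = 2445 + 3080 = 5525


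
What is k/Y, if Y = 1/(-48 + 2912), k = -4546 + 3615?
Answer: -2666384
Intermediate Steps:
k = -931
Y = 1/2864 ≈ 0.00034916
k/Y = -931/1/2864 = -931*2864 = -2666384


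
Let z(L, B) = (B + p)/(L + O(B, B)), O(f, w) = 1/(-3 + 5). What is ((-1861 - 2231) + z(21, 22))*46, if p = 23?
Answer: -8089836/43 ≈ -1.8814e+5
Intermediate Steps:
O(f, w) = ½ (O(f, w) = 1/2 = ½)
z(L, B) = (23 + B)/(½ + L) (z(L, B) = (B + 23)/(L + ½) = (23 + B)/(½ + L))
((-1861 - 2231) + z(21, 22))*46 = ((-1861 - 2231) + 2*(23 + 22)/(1 + 2*21))*46 = (-4092 + 2*45/(1 + 42))*46 = (-4092 + 2*45/43)*46 = (-4092 + 2*(1/43)*45)*46 = (-4092 + 90/43)*46 = -175866/43*46 = -8089836/43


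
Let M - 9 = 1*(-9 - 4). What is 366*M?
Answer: -1464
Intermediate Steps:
M = -4 (M = 9 + 1*(-9 - 4) = 9 + 1*(-13) = 9 - 13 = -4)
366*M = 366*(-4) = -1464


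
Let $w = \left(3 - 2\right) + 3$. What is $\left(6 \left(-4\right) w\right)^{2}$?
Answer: $9216$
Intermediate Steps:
$w = 4$ ($w = 1 + 3 = 4$)
$\left(6 \left(-4\right) w\right)^{2} = \left(6 \left(-4\right) 4\right)^{2} = \left(\left(-24\right) 4\right)^{2} = \left(-96\right)^{2} = 9216$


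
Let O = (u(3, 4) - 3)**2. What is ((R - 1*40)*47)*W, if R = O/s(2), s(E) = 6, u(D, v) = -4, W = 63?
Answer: -188517/2 ≈ -94259.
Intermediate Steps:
O = 49 (O = (-4 - 3)**2 = (-7)**2 = 49)
R = 49/6 ≈ 8.1667
((R - 1*40)*47)*W = ((49/6 - 1*40)*47)*63 = ((49/6 - 40)*47)*63 = -191/6*47*63 = -8977/6*63 = -188517/2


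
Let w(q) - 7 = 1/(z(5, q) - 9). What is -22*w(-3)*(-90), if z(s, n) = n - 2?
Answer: 96030/7 ≈ 13719.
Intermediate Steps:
z(s, n) = -2 + n
w(q) = 7 + 1/(-11 + q) (w(q) = 7 + 1/((-2 + q) - 9) = 7 + 1/(-11 + q))
-22*w(-3)*(-90) = -22*(-76 + 7*(-3))/(-11 - 3)*(-90) = -22*(-76 - 21)/(-14)*(-90) = -(-11)*(-97)/7*(-90) = -22*97/14*(-90) = -1067/7*(-90) = 96030/7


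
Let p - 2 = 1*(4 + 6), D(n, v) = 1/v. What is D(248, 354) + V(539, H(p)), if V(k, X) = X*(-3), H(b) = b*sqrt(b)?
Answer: 1/354 - 72*sqrt(3) ≈ -124.70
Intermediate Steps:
D(n, v) = 1/v
p = 12 (p = 2 + 1*(4 + 6) = 2 + 1*10 = 2 + 10 = 12)
H(b) = b**(3/2)
V(k, X) = -3*X
D(248, 354) + V(539, H(p)) = 1/354 - 72*sqrt(3)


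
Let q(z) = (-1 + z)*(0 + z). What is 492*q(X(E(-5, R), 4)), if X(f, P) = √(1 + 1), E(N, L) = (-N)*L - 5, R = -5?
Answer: 984 - 492*√2 ≈ 288.21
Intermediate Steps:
E(N, L) = -5 - L*N (E(N, L) = -L*N - 5 = -5 - L*N)
X(f, P) = √2
q(z) = z*(-1 + z) (q(z) = (-1 + z)*z = z*(-1 + z))
492*q(X(E(-5, R), 4)) = 492*(√2*(-1 + √2)) = 492*√2*(-1 + √2)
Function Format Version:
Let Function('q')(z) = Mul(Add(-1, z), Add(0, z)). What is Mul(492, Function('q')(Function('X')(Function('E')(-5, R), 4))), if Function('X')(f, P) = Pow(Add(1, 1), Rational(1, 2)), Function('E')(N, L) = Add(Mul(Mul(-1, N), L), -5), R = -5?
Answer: Add(984, Mul(-492, Pow(2, Rational(1, 2)))) ≈ 288.21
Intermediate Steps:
Function('E')(N, L) = Add(-5, Mul(-1, L, N)) (Function('E')(N, L) = Add(Mul(-1, L, N), -5) = Add(-5, Mul(-1, L, N)))
Function('X')(f, P) = Pow(2, Rational(1, 2))
Function('q')(z) = Mul(z, Add(-1, z)) (Function('q')(z) = Mul(Add(-1, z), z) = Mul(z, Add(-1, z)))
Mul(492, Function('q')(Function('X')(Function('E')(-5, R), 4))) = Mul(492, Mul(Pow(2, Rational(1, 2)), Add(-1, Pow(2, Rational(1, 2))))) = Mul(492, Pow(2, Rational(1, 2)), Add(-1, Pow(2, Rational(1, 2))))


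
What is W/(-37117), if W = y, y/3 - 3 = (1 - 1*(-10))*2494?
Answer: -82311/37117 ≈ -2.2176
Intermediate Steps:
y = 82311 (y = 9 + 3*((1 - 1*(-10))*2494) = 9 + 3*((1 + 10)*2494) = 9 + 3*(11*2494) = 9 + 3*27434 = 9 + 82302 = 82311)
W = 82311
W/(-37117) = 82311/(-37117) = 82311*(-1/37117) = -82311/37117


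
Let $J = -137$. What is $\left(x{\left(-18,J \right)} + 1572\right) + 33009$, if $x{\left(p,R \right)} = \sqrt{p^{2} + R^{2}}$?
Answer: $34581 + \sqrt{19093} \approx 34719.0$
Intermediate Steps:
$x{\left(p,R \right)} = \sqrt{R^{2} + p^{2}}$
$\left(x{\left(-18,J \right)} + 1572\right) + 33009 = \left(\sqrt{\left(-137\right)^{2} + \left(-18\right)^{2}} + 1572\right) + 33009 = \left(\sqrt{18769 + 324} + 1572\right) + 33009 = \left(\sqrt{19093} + 1572\right) + 33009 = \left(1572 + \sqrt{19093}\right) + 33009 = 34581 + \sqrt{19093}$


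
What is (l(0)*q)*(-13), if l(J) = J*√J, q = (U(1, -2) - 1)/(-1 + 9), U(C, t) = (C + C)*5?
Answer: 0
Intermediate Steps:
U(C, t) = 10*C (U(C, t) = (2*C)*5 = 10*C)
q = 9/8 (q = (10*1 - 1)/(-1 + 9) = (10 - 1)/8 = 9*(⅛) = 9/8 ≈ 1.1250)
l(J) = J^(3/2)
(l(0)*q)*(-13) = (0^(3/2)*(9/8))*(-13) = (0*(9/8))*(-13) = 0*(-13) = 0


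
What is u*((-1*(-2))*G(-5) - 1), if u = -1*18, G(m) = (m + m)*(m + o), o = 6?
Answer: 378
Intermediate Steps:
G(m) = 2*m*(6 + m) (G(m) = (m + m)*(m + 6) = (2*m)*(6 + m) = 2*m*(6 + m))
u = -18
u*((-1*(-2))*G(-5) - 1) = -18*((-1*(-2))*(2*(-5)*(6 - 5)) - 1) = -18*(2*(2*(-5)*1) - 1) = -18*(2*(-10) - 1) = -18*(-20 - 1) = -18*(-21) = 378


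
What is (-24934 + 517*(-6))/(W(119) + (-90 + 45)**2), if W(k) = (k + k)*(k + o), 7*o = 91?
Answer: -28036/33441 ≈ -0.83837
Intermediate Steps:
o = 13 (o = (1/7)*91 = 13)
W(k) = 2*k*(13 + k) (W(k) = (k + k)*(k + 13) = (2*k)*(13 + k) = 2*k*(13 + k))
(-24934 + 517*(-6))/(W(119) + (-90 + 45)**2) = (-24934 + 517*(-6))/(2*119*(13 + 119) + (-90 + 45)**2) = (-24934 - 3102)/(2*119*132 + (-45)**2) = -28036/(31416 + 2025) = -28036/33441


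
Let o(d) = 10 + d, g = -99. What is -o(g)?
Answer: 89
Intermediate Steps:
-o(g) = -(10 - 99) = -1*(-89) = 89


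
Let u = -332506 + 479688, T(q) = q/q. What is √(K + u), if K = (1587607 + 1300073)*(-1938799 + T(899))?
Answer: I*√5598628061458 ≈ 2.3661e+6*I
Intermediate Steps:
T(q) = 1
K = -5598628208640 (K = (1587607 + 1300073)*(-1938799 + 1) = 2887680*(-1938798) = -5598628208640)
u = 147182
√(K + u) = √(-5598628208640 + 147182) = √(-5598628061458) = I*√5598628061458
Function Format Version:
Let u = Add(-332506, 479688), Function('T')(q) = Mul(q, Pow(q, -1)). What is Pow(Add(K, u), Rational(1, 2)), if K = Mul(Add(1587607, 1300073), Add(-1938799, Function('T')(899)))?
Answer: Mul(I, Pow(5598628061458, Rational(1, 2))) ≈ Mul(2.3661e+6, I)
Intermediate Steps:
Function('T')(q) = 1
K = -5598628208640 (K = Mul(Add(1587607, 1300073), Add(-1938799, 1)) = Mul(2887680, -1938798) = -5598628208640)
u = 147182
Pow(Add(K, u), Rational(1, 2)) = Pow(Add(-5598628208640, 147182), Rational(1, 2)) = Pow(-5598628061458, Rational(1, 2)) = Mul(I, Pow(5598628061458, Rational(1, 2)))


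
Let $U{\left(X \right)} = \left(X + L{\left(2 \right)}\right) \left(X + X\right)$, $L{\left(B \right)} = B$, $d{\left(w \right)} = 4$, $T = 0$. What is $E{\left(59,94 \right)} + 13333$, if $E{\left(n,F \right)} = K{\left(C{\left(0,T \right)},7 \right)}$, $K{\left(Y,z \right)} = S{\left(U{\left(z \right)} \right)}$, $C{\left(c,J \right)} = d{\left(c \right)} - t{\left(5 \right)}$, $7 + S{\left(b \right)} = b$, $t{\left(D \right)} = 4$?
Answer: $13452$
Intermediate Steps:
$U{\left(X \right)} = 2 X \left(2 + X\right)$ ($U{\left(X \right)} = \left(X + 2\right) \left(X + X\right) = \left(2 + X\right) 2 X = 2 X \left(2 + X\right)$)
$S{\left(b \right)} = -7 + b$
$C{\left(c,J \right)} = 0$ ($C{\left(c,J \right)} = 4 - 4 = 0$)
$K{\left(Y,z \right)} = -7 + 2 z \left(2 + z\right)$
$E{\left(n,F \right)} = 119$ ($E{\left(n,F \right)} = -7 + 2 \cdot 7 \left(2 + 7\right) = -7 + 2 \cdot 7 \cdot 9 = -7 + 126 = 119$)
$E{\left(59,94 \right)} + 13333 = 119 + 13333 = 13452$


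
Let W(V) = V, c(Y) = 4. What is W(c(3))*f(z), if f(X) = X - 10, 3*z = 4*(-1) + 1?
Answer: -44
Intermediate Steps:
z = -1 (z = (4*(-1) + 1)/3 = (-4 + 1)/3 = (⅓)*(-3) = -1)
f(X) = -10 + X
W(c(3))*f(z) = 4*(-10 - 1) = 4*(-11) = -44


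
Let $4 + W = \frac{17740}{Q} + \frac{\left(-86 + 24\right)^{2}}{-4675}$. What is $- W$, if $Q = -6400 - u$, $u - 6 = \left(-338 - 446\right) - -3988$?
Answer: $\frac{29958234}{4492675} \approx 6.6682$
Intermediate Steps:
$u = 3210$ ($u = 6 - -3204 = 6 + \left(-784 + 3988\right) = 6 + 3204 = 3210$)
$Q = -9610$ ($Q = -6400 - 3210 = -9610$)
$W = - \frac{29958234}{4492675}$ ($W = -4 + \left(\frac{17740}{-9610} + \frac{\left(-86 + 24\right)^{2}}{-4675}\right) = -4 + \left(17740 \left(- \frac{1}{9610}\right) + \left(-62\right)^{2} \left(- \frac{1}{4675}\right)\right) = -4 + \left(- \frac{1774}{961} + 3844 \left(- \frac{1}{4675}\right)\right) = -4 - \frac{11987534}{4492675} = - \frac{29958234}{4492675} \approx -6.6682$)
$- W = \left(-1\right) \left(- \frac{29958234}{4492675}\right) = \frac{29958234}{4492675}$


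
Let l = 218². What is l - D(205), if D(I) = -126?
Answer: 47650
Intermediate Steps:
l = 47524
l - D(205) = 47524 - 1*(-126) = 47524 + 126 = 47650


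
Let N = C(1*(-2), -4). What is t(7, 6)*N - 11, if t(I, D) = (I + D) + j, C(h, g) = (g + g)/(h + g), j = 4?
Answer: 35/3 ≈ 11.667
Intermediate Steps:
C(h, g) = 2*g/(g + h) (C(h, g) = (2*g)/(g + h) = 2*g/(g + h))
N = 4/3 (N = 2*(-4)/(-4 + 1*(-2)) = 2*(-4)/(-4 - 2) = 2*(-4)/(-6) = 2*(-4)*(-⅙) = 4/3 ≈ 1.3333)
t(I, D) = 4 + D + I (t(I, D) = (I + D) + 4 = (D + I) + 4 = 4 + D + I)
t(7, 6)*N - 11 = (4 + 6 + 7)*(4/3) - 11 = 17*(4/3) - 11 = 68/3 - 11 = 35/3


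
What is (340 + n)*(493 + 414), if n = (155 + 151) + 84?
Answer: 662110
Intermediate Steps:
n = 390 (n = 306 + 84 = 390)
(340 + n)*(493 + 414) = (340 + 390)*(493 + 414) = 730*907 = 662110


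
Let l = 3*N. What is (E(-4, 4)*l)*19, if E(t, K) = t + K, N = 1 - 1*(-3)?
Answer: 0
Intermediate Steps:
N = 4 (N = 1 + 3 = 4)
E(t, K) = K + t
l = 12 (l = 3*4 = 12)
(E(-4, 4)*l)*19 = ((4 - 4)*12)*19 = (0*12)*19 = 0*19 = 0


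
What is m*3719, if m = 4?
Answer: 14876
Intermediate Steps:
m*3719 = 4*3719 = 14876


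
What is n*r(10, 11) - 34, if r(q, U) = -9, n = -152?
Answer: 1334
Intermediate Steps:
n*r(10, 11) - 34 = -152*(-9) - 34 = 1368 - 34 = 1334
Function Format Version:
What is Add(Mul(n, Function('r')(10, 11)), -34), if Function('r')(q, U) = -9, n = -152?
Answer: 1334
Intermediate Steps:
Add(Mul(n, Function('r')(10, 11)), -34) = Add(Mul(-152, -9), -34) = Add(1368, -34) = 1334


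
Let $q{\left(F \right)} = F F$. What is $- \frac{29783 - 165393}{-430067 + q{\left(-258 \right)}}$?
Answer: $- \frac{135610}{363503} \approx -0.37306$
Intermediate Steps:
$q{\left(F \right)} = F^{2}$
$- \frac{29783 - 165393}{-430067 + q{\left(-258 \right)}} = - \frac{29783 - 165393}{-430067 + \left(-258\right)^{2}} = - \frac{-135610}{-430067 + 66564} = - \frac{-135610}{-363503} = - \frac{\left(-135610\right) \left(-1\right)}{363503} = \left(-1\right) \frac{135610}{363503} = - \frac{135610}{363503}$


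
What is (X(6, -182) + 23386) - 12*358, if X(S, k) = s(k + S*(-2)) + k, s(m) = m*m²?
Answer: -7282476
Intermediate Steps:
s(m) = m³
X(S, k) = k + (k - 2*S)³ (X(S, k) = (k + S*(-2))³ + k = (k - 2*S)³ + k = k + (k - 2*S)³)
(X(6, -182) + 23386) - 12*358 = ((-182 - (-1*(-182) + 2*6)³) + 23386) - 12*358 = ((-182 - (182 + 12)³) + 23386) - 4296 = ((-182 - 1*194³) + 23386) - 4296 = ((-182 - 1*7301384) + 23386) - 4296 = ((-182 - 7301384) + 23386) - 4296 = (-7301566 + 23386) - 4296 = -7278180 - 4296 = -7282476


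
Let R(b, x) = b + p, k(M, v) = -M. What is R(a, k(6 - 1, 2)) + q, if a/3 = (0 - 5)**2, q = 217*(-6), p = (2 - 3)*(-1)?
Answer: -1226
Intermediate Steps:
p = 1 (p = -1*(-1) = 1)
q = -1302
a = 75 (a = 3*(0 - 5)**2 = 3*(-5)**2 = 3*25 = 75)
R(b, x) = 1 + b (R(b, x) = b + 1 = 1 + b)
R(a, k(6 - 1, 2)) + q = (1 + 75) - 1302 = 76 - 1302 = -1226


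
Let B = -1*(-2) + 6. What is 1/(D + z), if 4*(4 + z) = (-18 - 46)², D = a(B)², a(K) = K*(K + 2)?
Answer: 1/7420 ≈ 0.00013477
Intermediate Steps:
B = 8 (B = 2 + 6 = 8)
a(K) = K*(2 + K)
D = 6400 (D = (8*(2 + 8))² = (8*10)² = 80² = 6400)
z = 1020 (z = -4 + (-18 - 46)²/4 = -4 + (¼)*(-64)² = -4 + (¼)*4096 = -4 + 1024 = 1020)
1/(D + z) = 1/(6400 + 1020) = 1/7420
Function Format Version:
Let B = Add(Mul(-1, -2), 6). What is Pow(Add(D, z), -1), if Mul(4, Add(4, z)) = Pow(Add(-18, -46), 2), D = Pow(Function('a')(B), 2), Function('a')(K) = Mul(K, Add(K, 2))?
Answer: Rational(1, 7420) ≈ 0.00013477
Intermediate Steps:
B = 8 (B = Add(2, 6) = 8)
Function('a')(K) = Mul(K, Add(2, K))
D = 6400 (D = Pow(Mul(8, Add(2, 8)), 2) = Pow(Mul(8, 10), 2) = Pow(80, 2) = 6400)
z = 1020 (z = Add(-4, Mul(Rational(1, 4), Pow(Add(-18, -46), 2))) = Add(-4, Mul(Rational(1, 4), Pow(-64, 2))) = Add(-4, Mul(Rational(1, 4), 4096)) = Add(-4, 1024) = 1020)
Pow(Add(D, z), -1) = Pow(Add(6400, 1020), -1) = Pow(7420, -1) = Rational(1, 7420)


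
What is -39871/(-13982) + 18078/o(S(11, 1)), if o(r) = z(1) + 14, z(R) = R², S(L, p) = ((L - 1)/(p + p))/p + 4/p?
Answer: 84454887/69910 ≈ 1208.1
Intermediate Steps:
S(L, p) = 4/p + (-1 + L)/(2*p²) (S(L, p) = ((-1 + L)/((2*p)))/p + 4/p = ((-1 + L)*(1/(2*p)))/p + 4/p = ((-1 + L)/(2*p))/p + 4/p = (-1 + L)/(2*p²) + 4/p = 4/p + (-1 + L)/(2*p²))
o(r) = 15 (o(r) = 1² + 14 = 1 + 14 = 15)
-39871/(-13982) + 18078/o(S(11, 1)) = -39871/(-13982) + 18078/15 = -39871*(-1/13982) + 18078*(1/15) = 39871/13982 + 6026/5 = 84454887/69910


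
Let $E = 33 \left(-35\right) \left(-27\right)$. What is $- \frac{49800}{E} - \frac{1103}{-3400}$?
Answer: $- \frac{8994863}{7068600} \approx -1.2725$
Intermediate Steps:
$E = 31185$ ($E = \left(-1155\right) \left(-27\right) = 31185$)
$- \frac{49800}{E} - \frac{1103}{-3400} = - \frac{49800}{31185} - \frac{1103}{-3400} = \left(-49800\right) \frac{1}{31185} - - \frac{1103}{3400} = - \frac{3320}{2079} + \frac{1103}{3400} = - \frac{8994863}{7068600}$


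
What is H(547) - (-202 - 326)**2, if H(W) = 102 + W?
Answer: -278135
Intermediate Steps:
H(547) - (-202 - 326)**2 = (102 + 547) - (-202 - 326)**2 = 649 - 1*(-528)**2 = 649 - 1*278784 = 649 - 278784 = -278135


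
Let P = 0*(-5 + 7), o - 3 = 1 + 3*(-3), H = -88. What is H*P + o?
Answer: -5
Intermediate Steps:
o = -5 (o = 3 + (1 + 3*(-3)) = 3 + (1 - 9) = 3 - 8 = -5)
P = 0 (P = 0*2 = 0)
H*P + o = -88*0 - 5 = 0 - 5 = -5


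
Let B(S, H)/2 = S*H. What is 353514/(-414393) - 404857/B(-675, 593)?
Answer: -5487415519/15797253150 ≈ -0.34737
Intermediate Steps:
B(S, H) = 2*H*S (B(S, H) = 2*(S*H) = 2*(H*S) = 2*H*S)
353514/(-414393) - 404857/B(-675, 593) = 353514/(-414393) - 404857/(2*593*(-675)) = 353514*(-1/414393) - 404857/(-800550) = -16834/19733 - 404857*(-1/800550) = -16834/19733 + 404857/800550 = -5487415519/15797253150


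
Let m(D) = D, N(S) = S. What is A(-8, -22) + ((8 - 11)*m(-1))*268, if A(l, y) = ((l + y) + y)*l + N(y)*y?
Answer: 1704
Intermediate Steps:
A(l, y) = y² + l*(l + 2*y) (A(l, y) = ((l + y) + y)*l + y*y = (l + 2*y)*l + y² = l*(l + 2*y) + y² = y² + l*(l + 2*y))
A(-8, -22) + ((8 - 11)*m(-1))*268 = ((-8)² + (-22)² + 2*(-8)*(-22)) + ((8 - 11)*(-1))*268 = (64 + 484 + 352) - 3*(-1)*268 = 900 + 3*268 = 900 + 804 = 1704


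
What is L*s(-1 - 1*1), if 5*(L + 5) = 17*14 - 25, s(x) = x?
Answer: -376/5 ≈ -75.200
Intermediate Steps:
L = 188/5 (L = -5 + (17*14 - 25)/5 = -5 + (238 - 25)/5 = -5 + (1/5)*213 = -5 + 213/5 = 188/5 ≈ 37.600)
L*s(-1 - 1*1) = 188*(-1 - 1*1)/5 = 188*(-1 - 1)/5 = (188/5)*(-2) = -376/5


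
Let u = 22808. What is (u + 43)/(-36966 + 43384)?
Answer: 22851/6418 ≈ 3.5605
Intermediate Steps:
(u + 43)/(-36966 + 43384) = (22808 + 43)/(-36966 + 43384) = 22851/6418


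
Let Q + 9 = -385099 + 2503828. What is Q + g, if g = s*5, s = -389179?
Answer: 172825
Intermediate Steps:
g = -1945895 (g = -389179*5 = -1945895)
Q = 2118720 (Q = -9 + (-385099 + 2503828) = -9 + 2118729 = 2118720)
Q + g = 2118720 - 1945895 = 172825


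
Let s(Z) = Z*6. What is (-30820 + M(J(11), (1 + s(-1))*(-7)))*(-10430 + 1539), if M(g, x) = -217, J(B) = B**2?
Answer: 275949967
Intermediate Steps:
s(Z) = 6*Z
(-30820 + M(J(11), (1 + s(-1))*(-7)))*(-10430 + 1539) = (-30820 - 217)*(-10430 + 1539) = -31037*(-8891) = 275949967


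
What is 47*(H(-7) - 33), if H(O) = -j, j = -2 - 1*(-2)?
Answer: -1551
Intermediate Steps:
j = 0 (j = -2 + 2 = 0)
H(O) = 0 (H(O) = -1*0 = 0)
47*(H(-7) - 33) = 47*(0 - 33) = 47*(-33) = -1551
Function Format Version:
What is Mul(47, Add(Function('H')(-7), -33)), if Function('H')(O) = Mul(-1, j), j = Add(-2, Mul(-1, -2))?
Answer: -1551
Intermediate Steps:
j = 0 (j = Add(-2, 2) = 0)
Function('H')(O) = 0 (Function('H')(O) = Mul(-1, 0) = 0)
Mul(47, Add(Function('H')(-7), -33)) = Mul(47, Add(0, -33)) = Mul(47, -33) = -1551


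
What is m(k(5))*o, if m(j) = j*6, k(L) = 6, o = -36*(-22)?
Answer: 28512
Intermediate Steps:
o = 792
m(j) = 6*j
m(k(5))*o = (6*6)*792 = 36*792 = 28512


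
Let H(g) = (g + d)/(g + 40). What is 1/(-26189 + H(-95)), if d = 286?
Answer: -55/1440586 ≈ -3.8179e-5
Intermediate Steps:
H(g) = (286 + g)/(40 + g) (H(g) = (g + 286)/(g + 40) = (286 + g)/(40 + g))
1/(-26189 + H(-95)) = 1/(-26189 + (286 - 95)/(40 - 95)) = 1/(-26189 + 191/(-55)) = 1/(-26189 - 1/55*191) = 1/(-26189 - 191/55) = 1/(-1440586/55) = -55/1440586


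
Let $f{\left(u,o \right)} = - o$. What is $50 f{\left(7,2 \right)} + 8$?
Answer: $-92$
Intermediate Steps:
$50 f{\left(7,2 \right)} + 8 = 50 \left(\left(-1\right) 2\right) + 8 = 50 \left(-2\right) + 8 = -100 + 8 = -92$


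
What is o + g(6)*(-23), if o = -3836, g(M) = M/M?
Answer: -3859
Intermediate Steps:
g(M) = 1
o + g(6)*(-23) = -3836 + 1*(-23) = -3836 - 23 = -3859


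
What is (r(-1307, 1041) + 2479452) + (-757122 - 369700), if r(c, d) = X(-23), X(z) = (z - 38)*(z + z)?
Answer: 1355436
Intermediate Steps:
X(z) = 2*z*(-38 + z) (X(z) = (-38 + z)*(2*z) = 2*z*(-38 + z))
r(c, d) = 2806 (r(c, d) = 2*(-23)*(-38 - 23) = 2*(-23)*(-61) = 2806)
(r(-1307, 1041) + 2479452) + (-757122 - 369700) = (2806 + 2479452) + (-757122 - 369700) = 2482258 - 1126822 = 1355436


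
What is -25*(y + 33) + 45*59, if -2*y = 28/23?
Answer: 42440/23 ≈ 1845.2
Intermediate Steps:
y = -14/23 ≈ -0.60870
-25*(y + 33) + 45*59 = -25*(-14/23 + 33) + 45*59 = -25*745/23 + 2655 = -18625/23 + 2655 = 42440/23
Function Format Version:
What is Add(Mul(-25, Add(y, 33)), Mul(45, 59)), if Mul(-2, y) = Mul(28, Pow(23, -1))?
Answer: Rational(42440, 23) ≈ 1845.2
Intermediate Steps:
y = Rational(-14, 23) (y = Mul(Rational(-1, 2), Mul(28, Pow(23, -1))) = Mul(Rational(-1, 2), Mul(28, Rational(1, 23))) = Mul(Rational(-1, 2), Rational(28, 23)) = Rational(-14, 23) ≈ -0.60870)
Add(Mul(-25, Add(y, 33)), Mul(45, 59)) = Add(Mul(-25, Add(Rational(-14, 23), 33)), Mul(45, 59)) = Add(Mul(-25, Rational(745, 23)), 2655) = Add(Rational(-18625, 23), 2655) = Rational(42440, 23)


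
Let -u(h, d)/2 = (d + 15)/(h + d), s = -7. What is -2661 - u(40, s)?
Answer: -87797/33 ≈ -2660.5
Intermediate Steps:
u(h, d) = -2*(15 + d)/(d + h) (u(h, d) = -2*(d + 15)/(h + d) = -2*(15 + d)/(d + h))
-2661 - u(40, s) = -2661 - 2*(-15 - 1*(-7))/(-7 + 40) = -2661 - 2*(-15 + 7)/33 = -2661 - 2*(-8)/33 = -2661 - 1*(-16/33) = -2661 + 16/33 = -87797/33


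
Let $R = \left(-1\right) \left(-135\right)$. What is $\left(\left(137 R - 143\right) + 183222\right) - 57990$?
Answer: $143584$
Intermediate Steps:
$R = 135$
$\left(\left(137 R - 143\right) + 183222\right) - 57990 = \left(\left(137 \cdot 135 - 143\right) + 183222\right) - 57990 = \left(\left(18495 - 143\right) + 183222\right) - 57990 = \left(18352 + 183222\right) - 57990 = 201574 - 57990 = 143584$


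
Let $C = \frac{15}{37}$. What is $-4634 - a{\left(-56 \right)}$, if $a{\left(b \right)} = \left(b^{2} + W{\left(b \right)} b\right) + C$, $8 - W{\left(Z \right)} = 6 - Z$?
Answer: $- \frac{399393}{37} \approx -10794.0$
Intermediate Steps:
$W{\left(Z \right)} = 2 + Z$ ($W{\left(Z \right)} = 8 - \left(6 - Z\right) = 8 + \left(-6 + Z\right) = 2 + Z$)
$C = \frac{15}{37}$ ($C = 15 \cdot \frac{1}{37} = \frac{15}{37} \approx 0.40541$)
$a{\left(b \right)} = \frac{15}{37} + b^{2} + b \left(2 + b\right)$ ($a{\left(b \right)} = \left(b^{2} + \left(2 + b\right) b\right) + \frac{15}{37} = \left(b^{2} + b \left(2 + b\right)\right) + \frac{15}{37} = \frac{15}{37} + b^{2} + b \left(2 + b\right)$)
$-4634 - a{\left(-56 \right)} = -4634 - \left(\frac{15}{37} + 2 \left(-56\right) + 2 \left(-56\right)^{2}\right) = -4634 - \left(\frac{15}{37} - 112 + 2 \cdot 3136\right) = -4634 - \left(\frac{15}{37} - 112 + 6272\right) = -4634 - \frac{227935}{37} = - \frac{399393}{37}$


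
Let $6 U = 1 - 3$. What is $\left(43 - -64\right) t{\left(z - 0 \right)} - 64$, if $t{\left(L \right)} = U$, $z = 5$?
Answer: $- \frac{299}{3} \approx -99.667$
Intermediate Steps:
$U = - \frac{1}{3}$ ($U = \frac{1 - 3}{6} = \frac{1}{6} \left(-2\right) = - \frac{1}{3} \approx -0.33333$)
$t{\left(L \right)} = - \frac{1}{3}$
$\left(43 - -64\right) t{\left(z - 0 \right)} - 64 = \left(43 - -64\right) \left(- \frac{1}{3}\right) - 64 = \left(43 + 64\right) \left(- \frac{1}{3}\right) - 64 = 107 \left(- \frac{1}{3}\right) - 64 = - \frac{107}{3} - 64 = - \frac{299}{3}$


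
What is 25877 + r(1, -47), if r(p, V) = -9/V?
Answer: 1216228/47 ≈ 25877.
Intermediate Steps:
25877 + r(1, -47) = 25877 - 9/(-47) = 25877 - 9*(-1/47) = 25877 + 9/47 = 1216228/47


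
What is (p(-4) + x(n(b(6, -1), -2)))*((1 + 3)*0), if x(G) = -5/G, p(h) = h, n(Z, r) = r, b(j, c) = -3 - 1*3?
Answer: 0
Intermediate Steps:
b(j, c) = -6 (b(j, c) = -3 - 3 = -6)
(p(-4) + x(n(b(6, -1), -2)))*((1 + 3)*0) = (-4 - 5/(-2))*((1 + 3)*0) = (-4 - 5*(-½))*(4*0) = (-4 + 5/2)*0 = -3/2*0 = 0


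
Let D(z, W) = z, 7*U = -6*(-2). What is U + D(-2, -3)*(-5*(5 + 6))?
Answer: 782/7 ≈ 111.71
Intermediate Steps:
U = 12/7 (U = (-6*(-2))/7 = (⅐)*12 = 12/7 ≈ 1.7143)
U + D(-2, -3)*(-5*(5 + 6)) = 12/7 - (-10)*(5 + 6) = 12/7 - (-10)*11 = 12/7 - 2*(-55) = 12/7 + 110 = 782/7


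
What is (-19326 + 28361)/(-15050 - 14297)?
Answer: -9035/29347 ≈ -0.30787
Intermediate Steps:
(-19326 + 28361)/(-15050 - 14297) = 9035/(-29347) = 9035*(-1/29347) = -9035/29347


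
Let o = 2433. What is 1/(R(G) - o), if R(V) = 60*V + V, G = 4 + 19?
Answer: -1/1030 ≈ -0.00097087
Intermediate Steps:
G = 23
R(V) = 61*V
1/(R(G) - o) = 1/(61*23 - 1*2433) = 1/(1403 - 2433) = 1/(-1030) = -1/1030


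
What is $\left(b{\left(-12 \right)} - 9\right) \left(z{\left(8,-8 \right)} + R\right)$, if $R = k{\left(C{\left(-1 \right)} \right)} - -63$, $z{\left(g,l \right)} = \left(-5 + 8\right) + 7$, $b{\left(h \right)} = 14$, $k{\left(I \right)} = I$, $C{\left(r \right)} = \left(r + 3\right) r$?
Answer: $355$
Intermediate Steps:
$C{\left(r \right)} = r \left(3 + r\right)$ ($C{\left(r \right)} = \left(3 + r\right) r = r \left(3 + r\right)$)
$z{\left(g,l \right)} = 10$ ($z{\left(g,l \right)} = 3 + 7 = 10$)
$R = 61$ ($R = - (3 - 1) - -63 = \left(-1\right) 2 + 63 = -2 + 63 = 61$)
$\left(b{\left(-12 \right)} - 9\right) \left(z{\left(8,-8 \right)} + R\right) = \left(14 - 9\right) \left(10 + 61\right) = 5 \cdot 71 = 355$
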